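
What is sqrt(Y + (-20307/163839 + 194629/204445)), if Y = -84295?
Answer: I*sqrt(10508545378390780960581355)/11165354785 ≈ 290.33*I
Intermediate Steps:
sqrt(Y + (-20307/163839 + 194629/204445)) = sqrt(-84295 + (-20307/163839 + 194629/204445)) = sqrt(-84295 + (-20307*1/163839 + 194629*(1/204445))) = sqrt(-84295 + (-6769/54613 + 194629/204445)) = sqrt(-84295 + 9245385372/11165354785) = sqrt(-941174336216203/11165354785) = I*sqrt(10508545378390780960581355)/11165354785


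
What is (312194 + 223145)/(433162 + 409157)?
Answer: 535339/842319 ≈ 0.63555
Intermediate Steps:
(312194 + 223145)/(433162 + 409157) = 535339/842319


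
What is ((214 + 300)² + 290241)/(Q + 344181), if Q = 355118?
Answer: 554437/699299 ≈ 0.79285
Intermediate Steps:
((214 + 300)² + 290241)/(Q + 344181) = ((214 + 300)² + 290241)/(355118 + 344181) = (514² + 290241)/699299 = (264196 + 290241)*(1/699299) = 554437*(1/699299) = 554437/699299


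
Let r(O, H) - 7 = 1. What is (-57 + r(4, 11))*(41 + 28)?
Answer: -3381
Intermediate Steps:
r(O, H) = 8 (r(O, H) = 7 + 1 = 8)
(-57 + r(4, 11))*(41 + 28) = (-57 + 8)*(41 + 28) = -49*69 = -3381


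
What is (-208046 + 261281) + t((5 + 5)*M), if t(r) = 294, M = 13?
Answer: 53529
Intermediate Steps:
(-208046 + 261281) + t((5 + 5)*M) = (-208046 + 261281) + 294 = 53235 + 294 = 53529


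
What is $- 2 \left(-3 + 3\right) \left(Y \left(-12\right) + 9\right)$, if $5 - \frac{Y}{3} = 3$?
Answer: $0$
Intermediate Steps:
$Y = 6$ ($Y = 15 - 9 = 6$)
$- 2 \left(-3 + 3\right) \left(Y \left(-12\right) + 9\right) = - 2 \left(-3 + 3\right) \left(6 \left(-12\right) + 9\right) = \left(-2\right) 0 \left(-72 + 9\right) = 0 \left(-63\right) = 0$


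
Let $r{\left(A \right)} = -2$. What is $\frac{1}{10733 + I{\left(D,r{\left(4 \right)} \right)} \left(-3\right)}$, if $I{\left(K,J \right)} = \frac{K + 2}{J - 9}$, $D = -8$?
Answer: $\frac{11}{118045} \approx 9.3185 \cdot 10^{-5}$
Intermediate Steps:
$I{\left(K,J \right)} = \frac{2 + K}{-9 + J}$
$\frac{1}{10733 + I{\left(D,r{\left(4 \right)} \right)} \left(-3\right)} = \frac{1}{10733 + \frac{2 - 8}{-9 - 2} \left(-3\right)} = \frac{1}{10733 + \frac{1}{-11} \left(-6\right) \left(-3\right)} = \frac{1}{10733 + \left(- \frac{1}{11}\right) \left(-6\right) \left(-3\right)} = \frac{1}{10733 + \frac{6}{11} \left(-3\right)} = \frac{1}{10733 - \frac{18}{11}} = \frac{1}{\frac{118045}{11}} = \frac{11}{118045}$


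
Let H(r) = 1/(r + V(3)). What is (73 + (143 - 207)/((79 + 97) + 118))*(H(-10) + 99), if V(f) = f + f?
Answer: 4226105/588 ≈ 7187.3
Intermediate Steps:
V(f) = 2*f
H(r) = 1/(6 + r) (H(r) = 1/(r + 2*3) = 1/(r + 6) = 1/(6 + r))
(73 + (143 - 207)/((79 + 97) + 118))*(H(-10) + 99) = (73 + (143 - 207)/((79 + 97) + 118))*(1/(6 - 10) + 99) = (73 - 64/(176 + 118))*(1/(-4) + 99) = (73 - 64/294)*(-¼ + 99) = (73 - 64*1/294)*(395/4) = (73 - 32/147)*(395/4) = (10699/147)*(395/4) = 4226105/588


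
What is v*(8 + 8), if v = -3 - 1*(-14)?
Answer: 176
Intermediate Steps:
v = 11 (v = -3 + 14 = 11)
v*(8 + 8) = 11*(8 + 8) = 11*16 = 176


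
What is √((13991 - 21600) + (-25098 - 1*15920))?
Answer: 3*I*√5403 ≈ 220.52*I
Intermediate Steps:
√((13991 - 21600) + (-25098 - 1*15920)) = √(-7609 + (-25098 - 15920)) = √(-7609 - 41018) = √(-48627) = 3*I*√5403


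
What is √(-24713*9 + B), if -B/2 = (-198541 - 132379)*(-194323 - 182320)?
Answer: I*√249277625537 ≈ 4.9928e+5*I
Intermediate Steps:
B = -249277403120 (B = -2*(-198541 - 132379)*(-194323 - 182320) = -(-661840)*(-376643) = -2*124638701560 = -249277403120)
√(-24713*9 + B) = √(-24713*9 - 249277403120) = √(-222417 - 249277403120) = √(-249277625537) = I*√249277625537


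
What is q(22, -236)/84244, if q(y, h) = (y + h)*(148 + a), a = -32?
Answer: -6206/21061 ≈ -0.29467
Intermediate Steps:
q(y, h) = 116*h + 116*y (q(y, h) = (y + h)*(148 - 32) = (h + y)*116 = 116*h + 116*y)
q(22, -236)/84244 = (116*(-236) + 116*22)/84244 = (-27376 + 2552)*(1/84244) = -24824*1/84244 = -6206/21061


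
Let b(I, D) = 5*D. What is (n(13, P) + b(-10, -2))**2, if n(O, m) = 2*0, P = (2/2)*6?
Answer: 100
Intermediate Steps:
P = 6 (P = (2*(1/2))*6 = 1*6 = 6)
n(O, m) = 0
(n(13, P) + b(-10, -2))**2 = (0 + 5*(-2))**2 = (0 - 10)**2 = (-10)**2 = 100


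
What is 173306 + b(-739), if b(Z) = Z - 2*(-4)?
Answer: 172575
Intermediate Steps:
b(Z) = 8 + Z (b(Z) = Z + 8 = 8 + Z)
173306 + b(-739) = 173306 + (8 - 739) = 173306 - 731 = 172575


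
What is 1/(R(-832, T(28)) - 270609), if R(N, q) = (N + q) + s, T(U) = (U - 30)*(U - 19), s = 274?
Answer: -1/271185 ≈ -3.6875e-6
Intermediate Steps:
T(U) = (-30 + U)*(-19 + U)
R(N, q) = 274 + N + q (R(N, q) = (N + q) + 274 = 274 + N + q)
1/(R(-832, T(28)) - 270609) = 1/((274 - 832 + (570 + 28² - 49*28)) - 270609) = 1/((274 - 832 + (570 + 784 - 1372)) - 270609) = 1/((274 - 832 - 18) - 270609) = 1/(-576 - 270609) = 1/(-271185) = -1/271185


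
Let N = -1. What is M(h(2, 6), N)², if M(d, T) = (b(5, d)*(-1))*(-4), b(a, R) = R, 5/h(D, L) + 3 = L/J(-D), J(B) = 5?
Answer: 10000/81 ≈ 123.46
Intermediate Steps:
h(D, L) = 5/(-3 + L/5)
M(d, T) = 4*d (M(d, T) = (d*(-1))*(-4) = -d*(-4) = 4*d)
M(h(2, 6), N)² = (4*(25/(-15 + 6)))² = (4*(25/(-9)))² = (4*(25*(-⅑)))² = (4*(-25/9))² = (-100/9)² = 10000/81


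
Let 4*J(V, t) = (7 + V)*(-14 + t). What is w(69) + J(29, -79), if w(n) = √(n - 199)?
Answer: -837 + I*√130 ≈ -837.0 + 11.402*I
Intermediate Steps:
w(n) = √(-199 + n)
J(V, t) = (-14 + t)*(7 + V)/4 (J(V, t) = ((7 + V)*(-14 + t))/4 = ((-14 + t)*(7 + V))/4 = (-14 + t)*(7 + V)/4)
w(69) + J(29, -79) = √(-199 + 69) + (-49/2 - 7/2*29 + (7/4)*(-79) + (¼)*29*(-79)) = √(-130) + (-49/2 - 203/2 - 553/4 - 2291/4) = I*√130 - 837 = -837 + I*√130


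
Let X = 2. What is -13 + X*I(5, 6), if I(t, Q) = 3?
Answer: -7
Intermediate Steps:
-13 + X*I(5, 6) = -13 + 2*3 = -13 + 6 = -7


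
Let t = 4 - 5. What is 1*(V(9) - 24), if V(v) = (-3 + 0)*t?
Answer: -21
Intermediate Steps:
t = -1
V(v) = 3 (V(v) = (-3 + 0)*(-1) = -3*(-1) = 3)
1*(V(9) - 24) = 1*(3 - 24) = 1*(-21) = -21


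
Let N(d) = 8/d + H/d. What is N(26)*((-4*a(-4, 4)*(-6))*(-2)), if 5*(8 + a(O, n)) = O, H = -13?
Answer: -1056/13 ≈ -81.231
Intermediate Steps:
a(O, n) = -8 + O/5
N(d) = -5/d (N(d) = 8/d - 13/d = -5/d)
N(26)*((-4*a(-4, 4)*(-6))*(-2)) = (-5/26)*((-4*(-8 + (1/5)*(-4))*(-6))*(-2)) = (-5*1/26)*((-4*(-8 - 4/5)*(-6))*(-2)) = -5*-4*(-44/5)*(-6)*(-2)/26 = -5*(176/5)*(-6)*(-2)/26 = -(-528)*(-2)/13 = -5/26*2112/5 = -1056/13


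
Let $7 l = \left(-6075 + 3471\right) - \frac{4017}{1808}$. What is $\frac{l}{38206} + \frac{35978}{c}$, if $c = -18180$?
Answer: $- \frac{4370573043457}{2197667193120} \approx -1.9887$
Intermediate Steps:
$l = - \frac{4712049}{12656}$ ($l = \frac{\left(-6075 + 3471\right) - \frac{4017}{1808}}{7} = \frac{-2604 - \frac{4017}{1808}}{7} = \frac{1}{7} \left(- \frac{4712049}{1808}\right) = - \frac{4712049}{12656} \approx -372.32$)
$\frac{l}{38206} + \frac{35978}{c} = - \frac{4712049}{12656 \cdot 38206} + \frac{35978}{-18180} = \left(- \frac{4712049}{12656}\right) \frac{1}{38206} + 35978 \left(- \frac{1}{18180}\right) = - \frac{4712049}{483535136} - \frac{17989}{9090} = - \frac{4370573043457}{2197667193120}$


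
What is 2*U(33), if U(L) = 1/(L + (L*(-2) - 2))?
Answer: -2/35 ≈ -0.057143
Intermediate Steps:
U(L) = 1/(-2 - L) (U(L) = 1/(L + (-2*L - 2)) = 1/(L + (-2 - 2*L)) = 1/(-2 - L))
2*U(33) = 2*(-1/(2 + 33)) = 2*(-1/35) = -2/35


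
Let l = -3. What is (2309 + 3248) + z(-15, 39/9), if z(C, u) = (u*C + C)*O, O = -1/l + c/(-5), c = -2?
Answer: 16495/3 ≈ 5498.3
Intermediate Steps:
O = 11/15 (O = -1/(-3) - 2/(-5) = -1*(-1/3) - 2*(-1/5) = 1/3 + 2/5 = 11/15 ≈ 0.73333)
z(C, u) = 11*C/15 + 11*C*u/15 (z(C, u) = (u*C + C)*(11/15) = (C*u + C)*(11/15) = (C + C*u)*(11/15) = 11*C/15 + 11*C*u/15)
(2309 + 3248) + z(-15, 39/9) = (2309 + 3248) + (11/15)*(-15)*(1 + 39/9) = 5557 + (11/15)*(-15)*(1 + 39*(1/9)) = 5557 + (11/15)*(-15)*(1 + 13/3) = 5557 + (11/15)*(-15)*(16/3) = 5557 - 176/3 = 16495/3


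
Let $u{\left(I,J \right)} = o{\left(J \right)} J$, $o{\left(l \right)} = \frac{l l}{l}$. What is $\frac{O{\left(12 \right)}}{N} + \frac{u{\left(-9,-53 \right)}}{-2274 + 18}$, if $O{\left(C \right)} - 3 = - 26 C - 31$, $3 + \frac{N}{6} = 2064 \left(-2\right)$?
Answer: $- \frac{675067}{548208} \approx -1.2314$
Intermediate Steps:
$N = -24786$ ($N = -18 + 6 \cdot 2064 \left(-2\right) = -18 + 6 \left(-4128\right) = -18 - 24768 = -24786$)
$o{\left(l \right)} = l$ ($o{\left(l \right)} = \frac{l^{2}}{l} = l$)
$O{\left(C \right)} = -28 - 26 C$ ($O{\left(C \right)} = 3 - \left(31 + 26 C\right) = -28 - 26 C$)
$u{\left(I,J \right)} = J^{2}$ ($u{\left(I,J \right)} = J J = J^{2}$)
$\frac{O{\left(12 \right)}}{N} + \frac{u{\left(-9,-53 \right)}}{-2274 + 18} = \frac{-28 - 312}{-24786} + \frac{\left(-53\right)^{2}}{-2274 + 18} = \left(-28 - 312\right) \left(- \frac{1}{24786}\right) + \frac{2809}{-2256} = \left(-340\right) \left(- \frac{1}{24786}\right) + 2809 \left(- \frac{1}{2256}\right) = \frac{10}{729} - \frac{2809}{2256} = - \frac{675067}{548208}$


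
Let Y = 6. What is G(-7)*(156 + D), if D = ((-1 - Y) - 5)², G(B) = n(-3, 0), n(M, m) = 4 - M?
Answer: 2100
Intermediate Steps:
G(B) = 7 (G(B) = 4 - 1*(-3) = 4 + 3 = 7)
D = 144 (D = ((-1 - 1*6) - 5)² = ((-1 - 6) - 5)² = (-7 - 5)² = (-12)² = 144)
G(-7)*(156 + D) = 7*(156 + 144) = 7*300 = 2100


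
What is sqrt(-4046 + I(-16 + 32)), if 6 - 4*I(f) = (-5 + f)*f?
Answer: I*sqrt(16354)/2 ≈ 63.941*I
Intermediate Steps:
I(f) = 3/2 - f*(-5 + f)/4 (I(f) = 3/2 - (-5 + f)*f/4 = 3/2 - f*(-5 + f)/4)
sqrt(-4046 + I(-16 + 32)) = sqrt(-4046 + (3/2 - (-16 + 32)**2/4 + 5*(-16 + 32)/4)) = sqrt(-4046 + (3/2 - 1/4*16**2 + (5/4)*16)) = sqrt(-4046 + (3/2 - 1/4*256 + 20)) = sqrt(-4046 + (3/2 - 64 + 20)) = sqrt(-4046 - 85/2) = sqrt(-8177/2) = I*sqrt(16354)/2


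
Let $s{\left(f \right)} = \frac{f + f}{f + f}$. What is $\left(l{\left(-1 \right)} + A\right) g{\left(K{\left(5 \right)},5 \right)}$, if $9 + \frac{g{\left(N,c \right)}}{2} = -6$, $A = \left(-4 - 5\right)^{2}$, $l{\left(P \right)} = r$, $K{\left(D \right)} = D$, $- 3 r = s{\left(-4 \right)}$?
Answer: $-2420$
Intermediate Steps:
$s{\left(f \right)} = 1$ ($s{\left(f \right)} = \frac{2 f}{2 f} = 2 f \frac{1}{2 f} = 1$)
$r = - \frac{1}{3}$ ($r = \left(- \frac{1}{3}\right) 1 = - \frac{1}{3} \approx -0.33333$)
$l{\left(P \right)} = - \frac{1}{3}$
$A = 81$ ($A = \left(-9\right)^{2} = 81$)
$g{\left(N,c \right)} = -30$ ($g{\left(N,c \right)} = -18 + 2 \left(-6\right) = -18 - 12 = -30$)
$\left(l{\left(-1 \right)} + A\right) g{\left(K{\left(5 \right)},5 \right)} = \left(- \frac{1}{3} + 81\right) \left(-30\right) = \frac{242}{3} \left(-30\right) = -2420$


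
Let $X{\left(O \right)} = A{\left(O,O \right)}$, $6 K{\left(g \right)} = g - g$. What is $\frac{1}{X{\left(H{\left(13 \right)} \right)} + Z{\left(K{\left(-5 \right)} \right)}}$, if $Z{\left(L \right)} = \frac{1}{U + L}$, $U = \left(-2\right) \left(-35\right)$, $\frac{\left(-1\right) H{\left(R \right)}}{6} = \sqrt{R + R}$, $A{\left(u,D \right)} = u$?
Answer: $- \frac{70}{4586399} - \frac{29400 \sqrt{26}}{4586399} \approx -0.032701$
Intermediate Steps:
$K{\left(g \right)} = 0$ ($K{\left(g \right)} = \frac{g - g}{6} = \frac{1}{6} \cdot 0 = 0$)
$H{\left(R \right)} = - 6 \sqrt{2} \sqrt{R}$ ($H{\left(R \right)} = - 6 \sqrt{R + R} = - 6 \sqrt{2 R} = - 6 \sqrt{2} \sqrt{R}$)
$U = 70$
$X{\left(O \right)} = O$
$Z{\left(L \right)} = \frac{1}{70 + L}$
$\frac{1}{X{\left(H{\left(13 \right)} \right)} + Z{\left(K{\left(-5 \right)} \right)}} = \frac{1}{- 6 \sqrt{2} \sqrt{13} + \frac{1}{70 + 0}} = \frac{1}{- 6 \sqrt{26} + \frac{1}{70}} = \frac{1}{\frac{1}{70} - 6 \sqrt{26}}$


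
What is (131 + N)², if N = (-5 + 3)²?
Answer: 18225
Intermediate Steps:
N = 4 (N = (-2)² = 4)
(131 + N)² = (131 + 4)² = 135² = 18225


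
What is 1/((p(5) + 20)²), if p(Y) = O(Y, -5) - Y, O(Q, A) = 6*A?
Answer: 1/225 ≈ 0.0044444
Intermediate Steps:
p(Y) = -30 - Y (p(Y) = 6*(-5) - Y = -30 - Y)
1/((p(5) + 20)²) = 1/(((-30 - 1*5) + 20)²) = 1/(((-30 - 5) + 20)²) = 1/((-35 + 20)²) = 1/((-15)²) = 1/225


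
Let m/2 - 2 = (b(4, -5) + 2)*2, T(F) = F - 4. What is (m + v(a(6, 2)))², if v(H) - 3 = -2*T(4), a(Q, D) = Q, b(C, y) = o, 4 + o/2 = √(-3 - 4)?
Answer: (17 - 8*I*√7)² ≈ -159.0 - 719.64*I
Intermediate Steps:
o = -8 + 2*I*√7 (o = -8 + 2*√(-3 - 4) = -8 + 2*√(-7) = -8 + 2*(I*√7) = -8 + 2*I*√7 ≈ -8.0 + 5.2915*I)
b(C, y) = -8 + 2*I*√7
T(F) = -4 + F
m = -20 + 8*I*√7 (m = 4 + 2*(((-8 + 2*I*√7) + 2)*2) = 4 + 2*((-6 + 2*I*√7)*2) = 4 + 2*(-12 + 4*I*√7) = 4 + (-24 + 8*I*√7) = -20 + 8*I*√7 ≈ -20.0 + 21.166*I)
v(H) = 3 (v(H) = 3 - 2*(-4 + 4) = 3 - 2*0 = 3 + 0 = 3)
(m + v(a(6, 2)))² = ((-20 + 8*I*√7) + 3)² = (-17 + 8*I*√7)²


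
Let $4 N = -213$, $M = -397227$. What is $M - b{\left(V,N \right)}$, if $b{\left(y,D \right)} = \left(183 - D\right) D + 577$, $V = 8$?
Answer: $- \frac{6163579}{16} \approx -3.8522 \cdot 10^{5}$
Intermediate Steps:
$N = - \frac{213}{4}$ ($N = \frac{1}{4} \left(-213\right) = - \frac{213}{4} \approx -53.25$)
$b{\left(y,D \right)} = 577 + D \left(183 - D\right)$ ($b{\left(y,D \right)} = D \left(183 - D\right) + 577 = 577 + D \left(183 - D\right)$)
$M - b{\left(V,N \right)} = -397227 - \left(577 - \left(- \frac{213}{4}\right)^{2} + 183 \left(- \frac{213}{4}\right)\right) = -397227 - \left(577 - \frac{45369}{16} - \frac{38979}{4}\right) = -397227 - - \frac{192053}{16} = -397227 + \frac{192053}{16} = - \frac{6163579}{16}$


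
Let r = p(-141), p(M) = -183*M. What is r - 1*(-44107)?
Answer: 69910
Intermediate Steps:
r = 25803 (r = -183*(-141) = 25803)
r - 1*(-44107) = 25803 - 1*(-44107) = 25803 + 44107 = 69910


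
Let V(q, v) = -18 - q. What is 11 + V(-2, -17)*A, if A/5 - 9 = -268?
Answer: 20731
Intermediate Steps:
A = -1295 (A = 45 + 5*(-268) = 45 - 1340 = -1295)
11 + V(-2, -17)*A = 11 + (-18 - 1*(-2))*(-1295) = 11 + (-18 + 2)*(-1295) = 11 - 16*(-1295) = 11 + 20720 = 20731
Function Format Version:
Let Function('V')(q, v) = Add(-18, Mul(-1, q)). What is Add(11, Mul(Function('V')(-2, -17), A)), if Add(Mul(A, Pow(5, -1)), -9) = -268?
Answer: 20731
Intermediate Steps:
A = -1295 (A = Add(45, Mul(5, -268)) = Add(45, -1340) = -1295)
Add(11, Mul(Function('V')(-2, -17), A)) = Add(11, Mul(Add(-18, Mul(-1, -2)), -1295)) = Add(11, Mul(Add(-18, 2), -1295)) = Add(11, Mul(-16, -1295)) = Add(11, 20720) = 20731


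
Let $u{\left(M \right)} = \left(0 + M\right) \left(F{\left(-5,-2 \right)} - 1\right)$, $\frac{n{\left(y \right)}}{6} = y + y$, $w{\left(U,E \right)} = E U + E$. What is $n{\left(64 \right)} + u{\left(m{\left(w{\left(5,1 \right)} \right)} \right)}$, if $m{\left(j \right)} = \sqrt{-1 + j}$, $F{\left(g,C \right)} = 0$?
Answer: $768 - \sqrt{5} \approx 765.76$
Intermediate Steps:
$w{\left(U,E \right)} = E + E U$
$n{\left(y \right)} = 12 y$ ($n{\left(y \right)} = 6 \left(y + y\right) = 6 \cdot 2 y = 12 y$)
$u{\left(M \right)} = - M$ ($u{\left(M \right)} = \left(0 + M\right) \left(0 - 1\right) = M \left(-1\right) = - M$)
$n{\left(64 \right)} + u{\left(m{\left(w{\left(5,1 \right)} \right)} \right)} = 12 \cdot 64 - \sqrt{-1 + 1 \left(1 + 5\right)} = 768 - \sqrt{-1 + 1 \cdot 6} = 768 - \sqrt{-1 + 6} = 768 - \sqrt{5}$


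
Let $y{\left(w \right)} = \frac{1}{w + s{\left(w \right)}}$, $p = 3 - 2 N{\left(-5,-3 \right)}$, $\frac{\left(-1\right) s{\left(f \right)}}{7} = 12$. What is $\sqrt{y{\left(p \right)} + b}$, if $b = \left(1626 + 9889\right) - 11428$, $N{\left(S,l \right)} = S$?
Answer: $\frac{4 \sqrt{27406}}{71} \approx 9.3266$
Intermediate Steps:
$s{\left(f \right)} = -84$ ($s{\left(f \right)} = \left(-7\right) 12 = -84$)
$b = 87$ ($b = 11515 - 11428 = 87$)
$p = 13$ ($p = 3 - -10 = 3 + 10 = 13$)
$y{\left(w \right)} = \frac{1}{-84 + w}$ ($y{\left(w \right)} = \frac{1}{w - 84} = \frac{1}{-84 + w}$)
$\sqrt{y{\left(p \right)} + b} = \sqrt{\frac{1}{-84 + 13} + 87} = \sqrt{\frac{1}{-71} + 87} = \sqrt{- \frac{1}{71} + 87} = \sqrt{\frac{6176}{71}} = \frac{4 \sqrt{27406}}{71}$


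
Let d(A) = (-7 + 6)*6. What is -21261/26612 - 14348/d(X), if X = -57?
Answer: 190850705/79836 ≈ 2390.5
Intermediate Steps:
d(A) = -6 (d(A) = -1*6 = -6)
-21261/26612 - 14348/d(X) = -21261/26612 - 14348/(-6) = -21261*1/26612 - 14348*(-⅙) = -21261/26612 + 7174/3 = 190850705/79836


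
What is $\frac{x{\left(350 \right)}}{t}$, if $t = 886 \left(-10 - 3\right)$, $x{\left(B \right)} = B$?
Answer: $- \frac{175}{5759} \approx -0.030387$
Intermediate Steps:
$t = -11518$ ($t = 886 \left(-13\right) = -11518$)
$\frac{x{\left(350 \right)}}{t} = \frac{350}{-11518} = 350 \left(- \frac{1}{11518}\right) = - \frac{175}{5759}$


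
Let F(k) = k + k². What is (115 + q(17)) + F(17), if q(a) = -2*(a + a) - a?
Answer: 336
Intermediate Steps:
q(a) = -5*a (q(a) = -4*a - a = -5*a)
(115 + q(17)) + F(17) = (115 - 5*17) + 17*(1 + 17) = (115 - 85) + 17*18 = 30 + 306 = 336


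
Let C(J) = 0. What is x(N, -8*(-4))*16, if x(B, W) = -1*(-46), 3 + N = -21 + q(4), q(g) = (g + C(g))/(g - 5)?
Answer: 736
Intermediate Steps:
q(g) = g/(-5 + g) (q(g) = (g + 0)/(g - 5) = g/(-5 + g))
N = -28 (N = -3 + (-21 + 4/(-5 + 4)) = -3 + (-21 + 4/(-1)) = -3 + (-21 + 4*(-1)) = -3 + (-21 - 4) = -3 - 25 = -28)
x(B, W) = 46
x(N, -8*(-4))*16 = 46*16 = 736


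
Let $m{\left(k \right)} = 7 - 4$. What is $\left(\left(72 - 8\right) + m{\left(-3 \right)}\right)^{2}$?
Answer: $4489$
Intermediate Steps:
$m{\left(k \right)} = 3$
$\left(\left(72 - 8\right) + m{\left(-3 \right)}\right)^{2} = \left(\left(72 - 8\right) + 3\right)^{2} = \left(64 + 3\right)^{2} = 67^{2} = 4489$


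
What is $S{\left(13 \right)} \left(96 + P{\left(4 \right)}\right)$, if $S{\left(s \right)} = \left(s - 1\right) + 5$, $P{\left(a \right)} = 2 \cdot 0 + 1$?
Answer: $1649$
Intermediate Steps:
$P{\left(a \right)} = 1$ ($P{\left(a \right)} = 0 + 1 = 1$)
$S{\left(s \right)} = 4 + s$ ($S{\left(s \right)} = \left(-1 + s\right) + 5 = 4 + s$)
$S{\left(13 \right)} \left(96 + P{\left(4 \right)}\right) = \left(4 + 13\right) \left(96 + 1\right) = 17 \cdot 97 = 1649$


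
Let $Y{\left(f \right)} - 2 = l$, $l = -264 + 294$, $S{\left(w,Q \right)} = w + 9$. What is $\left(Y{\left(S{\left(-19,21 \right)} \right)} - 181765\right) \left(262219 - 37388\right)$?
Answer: $-40859212123$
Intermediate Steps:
$S{\left(w,Q \right)} = 9 + w$
$l = 30$
$Y{\left(f \right)} = 32$ ($Y{\left(f \right)} = 2 + 30 = 32$)
$\left(Y{\left(S{\left(-19,21 \right)} \right)} - 181765\right) \left(262219 - 37388\right) = \left(32 - 181765\right) \left(262219 - 37388\right) = \left(-181733\right) 224831 = -40859212123$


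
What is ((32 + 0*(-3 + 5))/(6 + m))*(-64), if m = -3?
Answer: -2048/3 ≈ -682.67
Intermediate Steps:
((32 + 0*(-3 + 5))/(6 + m))*(-64) = ((32 + 0*(-3 + 5))/(6 - 3))*(-64) = ((32 + 0*2)/3)*(-64) = ((32 + 0)*(⅓))*(-64) = (32*(⅓))*(-64) = (32/3)*(-64) = -2048/3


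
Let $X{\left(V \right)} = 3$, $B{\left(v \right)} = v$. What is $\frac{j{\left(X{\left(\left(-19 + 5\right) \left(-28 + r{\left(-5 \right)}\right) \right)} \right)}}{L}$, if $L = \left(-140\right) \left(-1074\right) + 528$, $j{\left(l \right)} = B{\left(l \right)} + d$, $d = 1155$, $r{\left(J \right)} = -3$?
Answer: $\frac{193}{25148} \approx 0.0076746$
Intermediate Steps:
$j{\left(l \right)} = 1155 + l$ ($j{\left(l \right)} = l + 1155 = 1155 + l$)
$L = 150888$ ($L = 150360 + 528 = 150888$)
$\frac{j{\left(X{\left(\left(-19 + 5\right) \left(-28 + r{\left(-5 \right)}\right) \right)} \right)}}{L} = \frac{1155 + 3}{150888} = 1158 \cdot \frac{1}{150888} = \frac{193}{25148}$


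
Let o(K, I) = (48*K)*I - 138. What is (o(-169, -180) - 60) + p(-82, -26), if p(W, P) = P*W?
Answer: 1462094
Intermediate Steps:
o(K, I) = -138 + 48*I*K (o(K, I) = 48*I*K - 138 = -138 + 48*I*K)
(o(-169, -180) - 60) + p(-82, -26) = ((-138 + 48*(-180)*(-169)) - 60) - 26*(-82) = ((-138 + 1460160) - 60) + 2132 = (1460022 - 60) + 2132 = 1459962 + 2132 = 1462094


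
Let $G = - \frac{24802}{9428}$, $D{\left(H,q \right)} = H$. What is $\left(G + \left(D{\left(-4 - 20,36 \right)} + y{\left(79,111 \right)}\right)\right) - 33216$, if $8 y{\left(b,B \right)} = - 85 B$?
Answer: $- \frac{649061339}{18856} \approx -34422.0$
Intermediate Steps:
$y{\left(b,B \right)} = - \frac{85 B}{8}$ ($y{\left(b,B \right)} = \frac{\left(-85\right) B}{8} = - \frac{85 B}{8}$)
$G = - \frac{12401}{4714}$ ($G = \left(-24802\right) \frac{1}{9428} = - \frac{12401}{4714} \approx -2.6307$)
$\left(G + \left(D{\left(-4 - 20,36 \right)} + y{\left(79,111 \right)}\right)\right) - 33216 = \left(- \frac{12401}{4714} - \frac{9627}{8}\right) - 33216 = - \frac{22740443}{18856} - 33216 = - \frac{649061339}{18856}$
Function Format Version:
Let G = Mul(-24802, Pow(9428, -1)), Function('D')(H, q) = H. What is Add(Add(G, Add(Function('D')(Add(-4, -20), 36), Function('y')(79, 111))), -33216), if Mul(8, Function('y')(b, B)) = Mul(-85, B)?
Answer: Rational(-649061339, 18856) ≈ -34422.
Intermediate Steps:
Function('y')(b, B) = Mul(Rational(-85, 8), B) (Function('y')(b, B) = Mul(Rational(1, 8), Mul(-85, B)) = Mul(Rational(-85, 8), B))
G = Rational(-12401, 4714) (G = Mul(-24802, Rational(1, 9428)) = Rational(-12401, 4714) ≈ -2.6307)
Add(Add(G, Add(Function('D')(Add(-4, -20), 36), Function('y')(79, 111))), -33216) = Add(Add(Rational(-12401, 4714), Add(Add(-4, -20), Mul(Rational(-85, 8), 111))), -33216) = Add(Add(Rational(-12401, 4714), Add(-24, Rational(-9435, 8))), -33216) = Add(Add(Rational(-12401, 4714), Rational(-9627, 8)), -33216) = Add(Rational(-22740443, 18856), -33216) = Rational(-649061339, 18856)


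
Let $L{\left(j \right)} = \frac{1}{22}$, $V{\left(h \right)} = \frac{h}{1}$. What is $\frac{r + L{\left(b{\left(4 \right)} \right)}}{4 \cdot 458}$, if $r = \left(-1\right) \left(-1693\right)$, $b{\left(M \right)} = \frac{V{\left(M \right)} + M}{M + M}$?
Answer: $\frac{37247}{40304} \approx 0.92415$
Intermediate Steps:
$V{\left(h \right)} = h$ ($V{\left(h \right)} = h 1 = h$)
$b{\left(M \right)} = 1$ ($b{\left(M \right)} = \frac{M + M}{M + M} = \frac{2 M}{2 M} = 2 M \frac{1}{2 M} = 1$)
$L{\left(j \right)} = \frac{1}{22}$
$r = 1693$
$\frac{r + L{\left(b{\left(4 \right)} \right)}}{4 \cdot 458} = \frac{1693 + \frac{1}{22}}{4 \cdot 458} = \frac{37247}{22 \cdot 1832} = \frac{37247}{22} \cdot \frac{1}{1832} = \frac{37247}{40304}$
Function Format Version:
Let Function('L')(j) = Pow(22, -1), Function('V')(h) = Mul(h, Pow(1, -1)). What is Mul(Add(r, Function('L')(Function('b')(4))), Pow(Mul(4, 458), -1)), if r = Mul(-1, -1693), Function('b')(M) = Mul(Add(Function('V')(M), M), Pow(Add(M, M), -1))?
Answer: Rational(37247, 40304) ≈ 0.92415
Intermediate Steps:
Function('V')(h) = h (Function('V')(h) = Mul(h, 1) = h)
Function('b')(M) = 1 (Function('b')(M) = Mul(Add(M, M), Pow(Add(M, M), -1)) = Mul(Mul(2, M), Pow(Mul(2, M), -1)) = Mul(Mul(2, M), Mul(Rational(1, 2), Pow(M, -1))) = 1)
Function('L')(j) = Rational(1, 22)
r = 1693
Mul(Add(r, Function('L')(Function('b')(4))), Pow(Mul(4, 458), -1)) = Mul(Add(1693, Rational(1, 22)), Pow(Mul(4, 458), -1)) = Mul(Rational(37247, 22), Pow(1832, -1)) = Mul(Rational(37247, 22), Rational(1, 1832)) = Rational(37247, 40304)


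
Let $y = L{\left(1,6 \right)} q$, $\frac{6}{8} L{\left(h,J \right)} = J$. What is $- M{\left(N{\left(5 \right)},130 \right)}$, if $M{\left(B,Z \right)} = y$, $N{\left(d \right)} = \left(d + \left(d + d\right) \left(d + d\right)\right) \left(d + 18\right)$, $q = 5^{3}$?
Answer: $-1000$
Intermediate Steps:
$q = 125$
$N{\left(d \right)} = \left(18 + d\right) \left(d + 4 d^{2}\right)$ ($N{\left(d \right)} = \left(d + 2 d 2 d\right) \left(18 + d\right) = \left(d + 4 d^{2}\right) \left(18 + d\right) = \left(18 + d\right) \left(d + 4 d^{2}\right)$)
$L{\left(h,J \right)} = \frac{4 J}{3}$
$y = 1000$ ($y = \frac{4}{3} \cdot 6 \cdot 125 = 8 \cdot 125 = 1000$)
$M{\left(B,Z \right)} = 1000$
$- M{\left(N{\left(5 \right)},130 \right)} = \left(-1\right) 1000 = -1000$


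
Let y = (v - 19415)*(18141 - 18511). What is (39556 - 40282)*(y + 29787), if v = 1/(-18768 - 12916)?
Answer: -41481347632857/7921 ≈ -5.2369e+9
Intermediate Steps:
v = -1/31684 (v = 1/(-31684) = -1/31684 ≈ -3.1562e-5)
y = 113801799285/15842 (y = (-1/31684 - 19415)*(18141 - 18511) = -615144861/31684*(-370) = 113801799285/15842 ≈ 7.1836e+6)
(39556 - 40282)*(y + 29787) = (39556 - 40282)*(113801799285/15842 + 29787) = -726*114273684939/15842 = -41481347632857/7921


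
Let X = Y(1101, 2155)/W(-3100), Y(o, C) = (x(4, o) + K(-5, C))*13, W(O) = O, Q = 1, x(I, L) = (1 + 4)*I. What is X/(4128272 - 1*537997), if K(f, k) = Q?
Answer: -21/856142500 ≈ -2.4529e-8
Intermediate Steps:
x(I, L) = 5*I
K(f, k) = 1
Y(o, C) = 273 (Y(o, C) = (5*4 + 1)*13 = (20 + 1)*13 = 21*13 = 273)
X = -273/3100 (X = 273/(-3100) = 273*(-1/3100) = -273/3100 ≈ -0.088065)
X/(4128272 - 1*537997) = -273/(3100*(4128272 - 1*537997)) = -273/(3100*(4128272 - 537997)) = -273/3100/3590275 = -273/3100*1/3590275 = -21/856142500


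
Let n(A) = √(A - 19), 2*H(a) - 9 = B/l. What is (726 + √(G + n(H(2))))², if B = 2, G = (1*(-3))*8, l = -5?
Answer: (7260 + √10*√(-240 + 7*I*√30))²/100 ≈ 5.2762e+5 + 7139.7*I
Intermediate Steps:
G = -24 (G = -3*8 = -24)
H(a) = 43/10 (H(a) = 9/2 + (2/(-5))/2 = 9/2 + (2*(-⅕))/2 = 9/2 + (½)*(-⅖) = 9/2 - ⅕ = 43/10)
n(A) = √(-19 + A)
(726 + √(G + n(H(2))))² = (726 + √(-24 + √(-19 + 43/10)))² = (726 + √(-24 + √(-147/10)))² = (726 + √(-24 + 7*I*√30/10))²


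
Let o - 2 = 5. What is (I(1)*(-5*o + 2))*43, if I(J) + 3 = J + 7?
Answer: -7095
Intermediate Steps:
I(J) = 4 + J (I(J) = -3 + (J + 7) = -3 + (7 + J) = 4 + J)
o = 7 (o = 2 + 5 = 7)
(I(1)*(-5*o + 2))*43 = ((4 + 1)*(-5*7 + 2))*43 = (5*(-35 + 2))*43 = (5*(-33))*43 = -165*43 = -7095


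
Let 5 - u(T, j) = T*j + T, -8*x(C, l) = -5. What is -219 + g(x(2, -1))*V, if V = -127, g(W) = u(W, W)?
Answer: -46401/64 ≈ -725.02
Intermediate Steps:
x(C, l) = 5/8 (x(C, l) = -1/8*(-5) = 5/8)
u(T, j) = 5 - T - T*j (u(T, j) = 5 - (T*j + T) = 5 - (T + T*j) = 5 + (-T - T*j) = 5 - T - T*j)
g(W) = 5 - W - W**2 (g(W) = 5 - W - W*W = 5 - W - W**2)
-219 + g(x(2, -1))*V = -219 + (5 - 1*5/8 - (5/8)**2)*(-127) = -219 + (5 - 5/8 - 1*25/64)*(-127) = -219 + (5 - 5/8 - 25/64)*(-127) = -219 + (255/64)*(-127) = -219 - 32385/64 = -46401/64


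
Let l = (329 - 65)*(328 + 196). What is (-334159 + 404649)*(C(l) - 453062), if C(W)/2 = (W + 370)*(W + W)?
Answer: 5410225909242980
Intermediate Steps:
l = 138336 (l = 264*524 = 138336)
C(W) = 4*W*(370 + W) (C(W) = 2*((W + 370)*(W + W)) = 2*((370 + W)*(2*W)) = 2*(2*W*(370 + W)) = 4*W*(370 + W))
(-334159 + 404649)*(C(l) - 453062) = (-334159 + 404649)*(4*138336*(370 + 138336) - 453062) = 70490*(4*138336*138706 - 453062) = 70490*(76752132864 - 453062) = 70490*76751679802 = 5410225909242980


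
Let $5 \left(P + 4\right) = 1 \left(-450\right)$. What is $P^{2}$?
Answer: $8836$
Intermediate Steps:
$P = -94$ ($P = -4 + \frac{1 \left(-450\right)}{5} = -4 + \frac{1}{5} \left(-450\right) = -4 - 90 = -94$)
$P^{2} = \left(-94\right)^{2} = 8836$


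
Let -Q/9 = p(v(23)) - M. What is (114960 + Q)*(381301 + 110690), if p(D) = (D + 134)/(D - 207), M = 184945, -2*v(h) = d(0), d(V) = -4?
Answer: 179474158984059/205 ≈ 8.7548e+11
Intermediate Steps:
v(h) = 2 (v(h) = -½*(-4) = 2)
p(D) = (134 + D)/(-207 + D)
Q = 341224749/205 (Q = -9*((134 + 2)/(-207 + 2) - 1*184945) = -9*(136/(-205) - 184945) = -9*(-1/205*136 - 184945) = -9*(-136/205 - 184945) = -9*(-37913861/205) = 341224749/205 ≈ 1.6645e+6)
(114960 + Q)*(381301 + 110690) = (114960 + 341224749/205)*(381301 + 110690) = (364791549/205)*491991 = 179474158984059/205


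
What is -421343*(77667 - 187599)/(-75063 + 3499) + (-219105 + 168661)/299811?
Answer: -3471743226726163/5363918601 ≈ -6.4724e+5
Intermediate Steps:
-421343*(77667 - 187599)/(-75063 + 3499) + (-219105 + 168661)/299811 = -421343/((-71564/(-109932))) - 50444*1/299811 = -421343/((-71564*(-1/109932))) - 50444/299811 = -421343/17891/27483 - 50444/299811 = -421343*27483/17891 - 50444/299811 = -11579769669/17891 - 50444/299811 = -3471743226726163/5363918601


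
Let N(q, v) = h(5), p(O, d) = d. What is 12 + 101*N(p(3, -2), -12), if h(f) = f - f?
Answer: 12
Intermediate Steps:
h(f) = 0
N(q, v) = 0
12 + 101*N(p(3, -2), -12) = 12 + 101*0 = 12 + 0 = 12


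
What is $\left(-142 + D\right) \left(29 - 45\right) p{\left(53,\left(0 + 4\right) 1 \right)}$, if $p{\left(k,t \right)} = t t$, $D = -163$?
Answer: $78080$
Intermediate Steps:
$p{\left(k,t \right)} = t^{2}$
$\left(-142 + D\right) \left(29 - 45\right) p{\left(53,\left(0 + 4\right) 1 \right)} = \left(-142 - 163\right) \left(29 - 45\right) \left(\left(0 + 4\right) 1\right)^{2} = \left(-305\right) \left(-16\right) \left(4 \cdot 1\right)^{2} = 4880 \cdot 4^{2} = 4880 \cdot 16 = 78080$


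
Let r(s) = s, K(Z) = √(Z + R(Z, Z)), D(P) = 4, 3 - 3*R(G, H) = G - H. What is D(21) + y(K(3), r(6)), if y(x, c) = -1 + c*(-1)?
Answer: -3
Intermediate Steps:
R(G, H) = 1 - G/3 + H/3 (R(G, H) = 1 - (G - H)/3 = 1 + (-G/3 + H/3) = 1 - G/3 + H/3)
K(Z) = √(1 + Z) (K(Z) = √(Z + (1 - Z/3 + Z/3)) = √(Z + 1) = √(1 + Z))
y(x, c) = -1 - c
D(21) + y(K(3), r(6)) = 4 + (-1 - 1*6) = 4 + (-1 - 6) = 4 - 7 = -3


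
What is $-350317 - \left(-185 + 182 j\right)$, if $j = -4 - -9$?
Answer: $-351042$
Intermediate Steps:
$j = 5$ ($j = -4 + 9 = 5$)
$-350317 - \left(-185 + 182 j\right) = -350317 - \left(-185 + 182 \cdot 5\right) = -350317 - \left(-185 + 910\right) = -350317 - 725 = -351042$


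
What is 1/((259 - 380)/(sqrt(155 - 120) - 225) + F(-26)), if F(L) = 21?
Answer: 1089615/23468281 - 121*sqrt(35)/23468281 ≈ 0.046399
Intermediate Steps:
1/((259 - 380)/(sqrt(155 - 120) - 225) + F(-26)) = 1/((259 - 380)/(sqrt(155 - 120) - 225) + 21) = 1/(-121/(sqrt(35) - 225) + 21) = 1/(-121/(-225 + sqrt(35)) + 21) = 1/(21 - 121/(-225 + sqrt(35)))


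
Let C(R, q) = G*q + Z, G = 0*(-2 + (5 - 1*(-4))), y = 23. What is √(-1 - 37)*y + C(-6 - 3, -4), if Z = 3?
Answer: 3 + 23*I*√38 ≈ 3.0 + 141.78*I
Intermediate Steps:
G = 0 (G = 0*(-2 + (5 + 4)) = 0*(-2 + 9) = 0*7 = 0)
C(R, q) = 3 (C(R, q) = 0*q + 3 = 0 + 3 = 3)
√(-1 - 37)*y + C(-6 - 3, -4) = √(-1 - 37)*23 + 3 = √(-38)*23 + 3 = (I*√38)*23 + 3 = 23*I*√38 + 3 = 3 + 23*I*√38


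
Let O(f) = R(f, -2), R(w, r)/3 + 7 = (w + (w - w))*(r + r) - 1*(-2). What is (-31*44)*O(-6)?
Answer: -77748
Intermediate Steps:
R(w, r) = -15 + 6*r*w (R(w, r) = -21 + 3*((w + (w - w))*(r + r) - 1*(-2)) = -21 + 3*((w + 0)*(2*r) + 2) = -21 + 3*(w*(2*r) + 2) = -21 + 3*(2*r*w + 2) = -21 + 3*(2 + 2*r*w) = -21 + (6 + 6*r*w) = -15 + 6*r*w)
O(f) = -15 - 12*f (O(f) = -15 + 6*(-2)*f = -15 - 12*f)
(-31*44)*O(-6) = (-31*44)*(-15 - 12*(-6)) = -1364*(-15 + 72) = -1364*57 = -77748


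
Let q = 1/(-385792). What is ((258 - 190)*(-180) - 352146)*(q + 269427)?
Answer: -1721604284734029/17536 ≈ -9.8175e+10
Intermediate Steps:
q = -1/385792 ≈ -2.5921e-6
((258 - 190)*(-180) - 352146)*(q + 269427) = ((258 - 190)*(-180) - 352146)*(-1/385792 + 269427) = (68*(-180) - 352146)*(103942781183/385792) = (-12240 - 352146)*(103942781183/385792) = -364386*103942781183/385792 = -1721604284734029/17536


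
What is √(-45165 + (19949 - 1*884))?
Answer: 30*I*√29 ≈ 161.55*I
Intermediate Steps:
√(-45165 + (19949 - 1*884)) = √(-45165 + (19949 - 884)) = √(-45165 + 19065) = √(-26100) = 30*I*√29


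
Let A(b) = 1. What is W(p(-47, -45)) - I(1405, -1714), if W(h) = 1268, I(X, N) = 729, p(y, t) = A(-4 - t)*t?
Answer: 539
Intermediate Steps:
p(y, t) = t (p(y, t) = 1*t = t)
W(p(-47, -45)) - I(1405, -1714) = 1268 - 1*729 = 1268 - 729 = 539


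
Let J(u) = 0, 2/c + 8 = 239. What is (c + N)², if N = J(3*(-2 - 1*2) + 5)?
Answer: 4/53361 ≈ 7.4961e-5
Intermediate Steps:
c = 2/231 (c = 2/(-8 + 239) = 2/231 ≈ 0.0086580)
N = 0
(c + N)² = (2/231 + 0)² = (2/231)² = 4/53361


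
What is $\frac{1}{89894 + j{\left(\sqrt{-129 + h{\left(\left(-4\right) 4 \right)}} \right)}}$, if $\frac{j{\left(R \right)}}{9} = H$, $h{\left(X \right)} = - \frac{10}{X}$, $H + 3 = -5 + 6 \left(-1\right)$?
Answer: $\frac{1}{89768} \approx 1.114 \cdot 10^{-5}$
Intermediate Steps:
$H = -14$ ($H = -3 + \left(-5 + 6 \left(-1\right)\right) = -3 - 11 = -14$)
$j{\left(R \right)} = -126$ ($j{\left(R \right)} = 9 \left(-14\right) = -126$)
$\frac{1}{89894 + j{\left(\sqrt{-129 + h{\left(\left(-4\right) 4 \right)}} \right)}} = \frac{1}{89894 - 126} = \frac{1}{89768}$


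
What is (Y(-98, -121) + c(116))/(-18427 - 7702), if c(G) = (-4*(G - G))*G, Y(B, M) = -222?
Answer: 222/26129 ≈ 0.0084963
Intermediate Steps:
c(G) = 0 (c(G) = (-4*0)*G = 0*G = 0)
(Y(-98, -121) + c(116))/(-18427 - 7702) = (-222 + 0)/(-18427 - 7702) = -222/(-26129) = -222*(-1/26129) = 222/26129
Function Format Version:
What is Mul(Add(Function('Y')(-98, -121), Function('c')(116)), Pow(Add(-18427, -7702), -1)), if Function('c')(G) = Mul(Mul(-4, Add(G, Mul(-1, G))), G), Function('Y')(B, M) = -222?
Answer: Rational(222, 26129) ≈ 0.0084963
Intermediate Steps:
Function('c')(G) = 0 (Function('c')(G) = Mul(Mul(-4, 0), G) = Mul(0, G) = 0)
Mul(Add(Function('Y')(-98, -121), Function('c')(116)), Pow(Add(-18427, -7702), -1)) = Mul(Add(-222, 0), Pow(Add(-18427, -7702), -1)) = Mul(-222, Pow(-26129, -1)) = Mul(-222, Rational(-1, 26129)) = Rational(222, 26129)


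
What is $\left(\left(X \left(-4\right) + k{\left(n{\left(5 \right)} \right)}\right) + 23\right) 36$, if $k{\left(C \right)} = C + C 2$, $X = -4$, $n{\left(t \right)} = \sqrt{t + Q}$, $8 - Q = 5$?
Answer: $1404 + 216 \sqrt{2} \approx 1709.5$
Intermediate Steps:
$Q = 3$ ($Q = 8 - 5 = 3$)
$n{\left(t \right)} = \sqrt{3 + t}$ ($n{\left(t \right)} = \sqrt{t + 3} = \sqrt{3 + t}$)
$k{\left(C \right)} = 3 C$ ($k{\left(C \right)} = C + 2 C = 3 C$)
$\left(\left(X \left(-4\right) + k{\left(n{\left(5 \right)} \right)}\right) + 23\right) 36 = \left(\left(\left(-4\right) \left(-4\right) + 3 \sqrt{3 + 5}\right) + 23\right) 36 = \left(\left(16 + 3 \sqrt{8}\right) + 23\right) 36 = \left(\left(16 + 3 \cdot 2 \sqrt{2}\right) + 23\right) 36 = \left(\left(16 + 6 \sqrt{2}\right) + 23\right) 36 = \left(39 + 6 \sqrt{2}\right) 36 = 1404 + 216 \sqrt{2}$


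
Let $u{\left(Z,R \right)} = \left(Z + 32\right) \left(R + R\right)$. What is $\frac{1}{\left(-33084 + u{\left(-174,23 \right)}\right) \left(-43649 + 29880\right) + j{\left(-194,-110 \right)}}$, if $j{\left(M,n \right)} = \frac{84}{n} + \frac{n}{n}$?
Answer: $\frac{55}{30000998733} \approx 1.8333 \cdot 10^{-9}$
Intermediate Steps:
$u{\left(Z,R \right)} = 2 R \left(32 + Z\right)$ ($u{\left(Z,R \right)} = \left(32 + Z\right) 2 R = 2 R \left(32 + Z\right)$)
$j{\left(M,n \right)} = 1 + \frac{84}{n}$ ($j{\left(M,n \right)} = \frac{84}{n} + 1 = 1 + \frac{84}{n}$)
$\frac{1}{\left(-33084 + u{\left(-174,23 \right)}\right) \left(-43649 + 29880\right) + j{\left(-194,-110 \right)}} = \frac{1}{\left(-33084 + 2 \cdot 23 \left(32 - 174\right)\right) \left(-43649 + 29880\right) + \frac{84 - 110}{-110}} = \frac{1}{\left(-33084 + 2 \cdot 23 \left(-142\right)\right) \left(-13769\right) - - \frac{13}{55}} = \frac{1}{\left(-33084 - 6532\right) \left(-13769\right) + \frac{13}{55}} = \frac{1}{\left(-39616\right) \left(-13769\right) + \frac{13}{55}} = \frac{1}{545472704 + \frac{13}{55}} = \frac{1}{\frac{30000998733}{55}} = \frac{55}{30000998733}$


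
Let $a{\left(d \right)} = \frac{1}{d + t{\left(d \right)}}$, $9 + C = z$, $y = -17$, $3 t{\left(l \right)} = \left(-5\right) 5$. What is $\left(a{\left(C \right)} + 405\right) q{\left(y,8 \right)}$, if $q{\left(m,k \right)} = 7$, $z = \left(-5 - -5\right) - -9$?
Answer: $\frac{70854}{25} \approx 2834.2$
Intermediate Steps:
$z = 9$ ($z = \left(-5 + 5\right) + 9 = 0 + 9 = 9$)
$t{\left(l \right)} = - \frac{25}{3}$ ($t{\left(l \right)} = \frac{\left(-5\right) 5}{3} = \frac{1}{3} \left(-25\right) = - \frac{25}{3}$)
$C = 0$ ($C = -9 + 9 = 0$)
$a{\left(d \right)} = \frac{1}{- \frac{25}{3} + d}$ ($a{\left(d \right)} = \frac{1}{d - \frac{25}{3}} = \frac{1}{- \frac{25}{3} + d}$)
$\left(a{\left(C \right)} + 405\right) q{\left(y,8 \right)} = \left(\frac{3}{-25 + 3 \cdot 0} + 405\right) 7 = \left(\frac{3}{-25 + 0} + 405\right) 7 = \left(\frac{3}{-25} + 405\right) 7 = \left(3 \left(- \frac{1}{25}\right) + 405\right) 7 = \left(- \frac{3}{25} + 405\right) 7 = \frac{10122}{25} \cdot 7 = \frac{70854}{25}$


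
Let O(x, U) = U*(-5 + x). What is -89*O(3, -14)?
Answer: -2492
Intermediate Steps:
-89*O(3, -14) = -(-1246)*(-5 + 3) = -(-1246)*(-2) = -89*28 = -2492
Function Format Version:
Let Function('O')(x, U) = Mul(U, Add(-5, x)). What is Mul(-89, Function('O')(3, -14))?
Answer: -2492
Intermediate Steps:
Mul(-89, Function('O')(3, -14)) = Mul(-89, Mul(-14, Add(-5, 3))) = Mul(-89, Mul(-14, -2)) = Mul(-89, 28) = -2492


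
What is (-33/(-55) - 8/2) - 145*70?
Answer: -50767/5 ≈ -10153.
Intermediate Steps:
(-33/(-55) - 8/2) - 145*70 = (-33*(-1/55) - 8*½) - 10150 = (⅗ - 4) - 10150 = -17/5 - 10150 = -50767/5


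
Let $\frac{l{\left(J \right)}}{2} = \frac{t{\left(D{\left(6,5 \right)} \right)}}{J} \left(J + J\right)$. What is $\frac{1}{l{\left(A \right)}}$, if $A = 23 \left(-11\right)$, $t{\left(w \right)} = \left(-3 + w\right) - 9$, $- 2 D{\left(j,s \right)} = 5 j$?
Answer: $- \frac{1}{108} \approx -0.0092593$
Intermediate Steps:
$D{\left(j,s \right)} = - \frac{5 j}{2}$
$t{\left(w \right)} = -12 + w$ ($t{\left(w \right)} = \left(-3 + w\right) - 9 = -12 + w$)
$A = -253$
$l{\left(J \right)} = -108$ ($l{\left(J \right)} = 2 \frac{-12 - 15}{J} \left(J + J\right) = 2 \frac{-12 - 15}{J} 2 J = 2 - \frac{27}{J} 2 J = 2 \left(-54\right) = -108$)
$\frac{1}{l{\left(A \right)}} = \frac{1}{-108} = - \frac{1}{108}$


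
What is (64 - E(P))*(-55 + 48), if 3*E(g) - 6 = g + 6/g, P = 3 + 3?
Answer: -1253/3 ≈ -417.67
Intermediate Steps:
P = 6
E(g) = 2 + 2/g + g/3 (E(g) = 2 + (g + 6/g)/3 = 2 + (2/g + g/3) = 2 + 2/g + g/3)
(64 - E(P))*(-55 + 48) = (64 - (2 + 2/6 + (⅓)*6))*(-55 + 48) = (64 - (2 + 2*(⅙) + 2))*(-7) = (64 - (2 + ⅓ + 2))*(-7) = (64 - 1*13/3)*(-7) = (64 - 13/3)*(-7) = (179/3)*(-7) = -1253/3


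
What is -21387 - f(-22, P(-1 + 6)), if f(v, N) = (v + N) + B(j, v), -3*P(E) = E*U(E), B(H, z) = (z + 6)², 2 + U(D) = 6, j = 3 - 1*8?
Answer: -64843/3 ≈ -21614.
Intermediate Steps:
j = -5 (j = 3 - 8 = -5)
U(D) = 4 (U(D) = -2 + 6 = 4)
B(H, z) = (6 + z)²
P(E) = -4*E/3 (P(E) = -E*4/3 = -4*E/3)
f(v, N) = N + v + (6 + v)² (f(v, N) = (v + N) + (6 + v)² = (N + v) + (6 + v)² = N + v + (6 + v)²)
-21387 - f(-22, P(-1 + 6)) = -21387 - (-4*(-1 + 6)/3 - 22 + (6 - 22)²) = -21387 - (-4/3*5 - 22 + (-16)²) = -21387 - (-20/3 - 22 + 256) = -21387 - 1*682/3 = -21387 - 682/3 = -64843/3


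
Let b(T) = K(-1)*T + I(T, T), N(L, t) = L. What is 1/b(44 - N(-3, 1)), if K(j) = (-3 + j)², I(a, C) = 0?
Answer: 1/752 ≈ 0.0013298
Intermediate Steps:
b(T) = 16*T (b(T) = (-3 - 1)²*T + 0 = (-4)²*T + 0 = 16*T + 0 = 16*T)
1/b(44 - N(-3, 1)) = 1/(16*(44 - 1*(-3))) = 1/(16*(44 + 3)) = 1/(16*47) = 1/752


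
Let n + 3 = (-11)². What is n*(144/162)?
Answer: 944/9 ≈ 104.89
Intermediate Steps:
n = 118 (n = -3 + (-11)² = -3 + 121 = 118)
n*(144/162) = 118*(144/162) = 118*(144*(1/162)) = 118*(8/9) = 944/9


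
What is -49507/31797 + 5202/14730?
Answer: -93971686/78061635 ≈ -1.2038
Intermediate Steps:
-49507/31797 + 5202/14730 = -49507*1/31797 + 5202*(1/14730) = -49507/31797 + 867/2455 = -93971686/78061635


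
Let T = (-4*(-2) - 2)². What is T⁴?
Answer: 1679616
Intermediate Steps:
T = 36 (T = (8 - 2)² = 6² = 36)
T⁴ = 36⁴ = 1679616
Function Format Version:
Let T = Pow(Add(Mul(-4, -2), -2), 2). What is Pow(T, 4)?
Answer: 1679616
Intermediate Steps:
T = 36 (T = Pow(Add(8, -2), 2) = Pow(6, 2) = 36)
Pow(T, 4) = Pow(36, 4) = 1679616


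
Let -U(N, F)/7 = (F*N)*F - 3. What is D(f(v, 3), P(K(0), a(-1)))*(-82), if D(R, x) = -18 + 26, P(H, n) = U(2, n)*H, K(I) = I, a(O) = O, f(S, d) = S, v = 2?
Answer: -656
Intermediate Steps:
U(N, F) = 21 - 7*N*F**2 (U(N, F) = -7*((F*N)*F - 3) = -7*(N*F**2 - 3) = -7*(-3 + N*F**2) = 21 - 7*N*F**2)
P(H, n) = H*(21 - 14*n**2) (P(H, n) = (21 - 7*2*n**2)*H = (21 - 14*n**2)*H = H*(21 - 14*n**2))
D(R, x) = 8
D(f(v, 3), P(K(0), a(-1)))*(-82) = 8*(-82) = -656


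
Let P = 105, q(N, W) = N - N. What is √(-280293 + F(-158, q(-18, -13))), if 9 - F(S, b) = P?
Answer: I*√280389 ≈ 529.52*I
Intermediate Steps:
q(N, W) = 0
F(S, b) = -96 (F(S, b) = 9 - 1*105 = 9 - 105 = -96)
√(-280293 + F(-158, q(-18, -13))) = √(-280293 - 96) = √(-280389) = I*√280389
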